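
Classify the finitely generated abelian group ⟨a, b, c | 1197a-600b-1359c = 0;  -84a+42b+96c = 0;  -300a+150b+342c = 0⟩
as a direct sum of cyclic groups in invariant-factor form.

rank_ℚ(R)=3; free=3−3=0
SNF(R) diag = [3, 6, 6] → torsion [3, 6, 6]

Answer: M ≅ ℤ/3 ⊕ ℤ/6 ⊕ ℤ/6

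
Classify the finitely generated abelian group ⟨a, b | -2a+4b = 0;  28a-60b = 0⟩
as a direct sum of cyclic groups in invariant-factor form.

Answer: M ≅ ℤ/2 ⊕ ℤ/4

Derivation:
rank_ℚ(R)=2; free=2−2=0
SNF(R) diag = [2, 4] → torsion [2, 4]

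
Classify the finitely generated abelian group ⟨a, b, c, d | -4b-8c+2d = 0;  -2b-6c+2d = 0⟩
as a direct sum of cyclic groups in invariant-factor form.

rank_ℚ(R)=2; free=4−2=2
SNF(R) diag = [2, 2] → torsion [2, 2]

Answer: M ≅ ℤ^2 ⊕ ℤ/2 ⊕ ℤ/2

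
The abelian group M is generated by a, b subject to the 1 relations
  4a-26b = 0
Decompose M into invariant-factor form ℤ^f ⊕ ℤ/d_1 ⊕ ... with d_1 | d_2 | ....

rank_ℚ(R)=1; free=2−1=1
SNF(R) diag = [2] → torsion [2]

Answer: M ≅ ℤ^1 ⊕ ℤ/2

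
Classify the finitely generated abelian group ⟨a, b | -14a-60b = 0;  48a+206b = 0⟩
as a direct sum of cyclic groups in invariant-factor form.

Answer: M ≅ ℤ/2 ⊕ ℤ/2

Derivation:
rank_ℚ(R)=2; free=2−2=0
SNF(R) diag = [2, 2] → torsion [2, 2]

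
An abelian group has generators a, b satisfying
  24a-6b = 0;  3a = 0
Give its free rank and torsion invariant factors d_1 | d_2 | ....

rank_ℚ(R)=2; free=2−2=0
SNF(R) diag = [3, 6] → torsion [3, 6]

Answer: M ≅ ℤ/3 ⊕ ℤ/6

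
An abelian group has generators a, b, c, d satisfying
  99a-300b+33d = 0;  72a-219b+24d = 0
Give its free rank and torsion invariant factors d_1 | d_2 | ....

rank_ℚ(R)=2; free=4−2=2
SNF(R) diag = [3, 9] → torsion [3, 9]

Answer: M ≅ ℤ^2 ⊕ ℤ/3 ⊕ ℤ/9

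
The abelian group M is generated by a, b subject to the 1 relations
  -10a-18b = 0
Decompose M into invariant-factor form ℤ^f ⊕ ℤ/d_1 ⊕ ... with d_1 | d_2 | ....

Answer: M ≅ ℤ^1 ⊕ ℤ/2

Derivation:
rank_ℚ(R)=1; free=2−1=1
SNF(R) diag = [2] → torsion [2]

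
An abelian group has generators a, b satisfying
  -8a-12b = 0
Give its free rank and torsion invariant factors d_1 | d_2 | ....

Answer: M ≅ ℤ^1 ⊕ ℤ/4

Derivation:
rank_ℚ(R)=1; free=2−1=1
SNF(R) diag = [4] → torsion [4]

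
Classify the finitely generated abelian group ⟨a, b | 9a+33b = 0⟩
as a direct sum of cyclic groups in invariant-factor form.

Answer: M ≅ ℤ^1 ⊕ ℤ/3

Derivation:
rank_ℚ(R)=1; free=2−1=1
SNF(R) diag = [3] → torsion [3]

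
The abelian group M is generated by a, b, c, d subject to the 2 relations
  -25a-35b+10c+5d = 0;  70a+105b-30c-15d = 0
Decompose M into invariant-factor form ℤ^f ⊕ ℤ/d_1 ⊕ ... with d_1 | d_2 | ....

rank_ℚ(R)=2; free=4−2=2
SNF(R) diag = [5, 5] → torsion [5, 5]

Answer: M ≅ ℤ^2 ⊕ ℤ/5 ⊕ ℤ/5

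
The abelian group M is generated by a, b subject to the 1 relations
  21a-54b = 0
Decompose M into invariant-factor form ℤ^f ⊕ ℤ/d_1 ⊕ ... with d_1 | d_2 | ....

rank_ℚ(R)=1; free=2−1=1
SNF(R) diag = [3] → torsion [3]

Answer: M ≅ ℤ^1 ⊕ ℤ/3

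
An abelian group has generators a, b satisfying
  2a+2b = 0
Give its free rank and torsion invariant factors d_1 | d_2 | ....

rank_ℚ(R)=1; free=2−1=1
SNF(R) diag = [2] → torsion [2]

Answer: M ≅ ℤ^1 ⊕ ℤ/2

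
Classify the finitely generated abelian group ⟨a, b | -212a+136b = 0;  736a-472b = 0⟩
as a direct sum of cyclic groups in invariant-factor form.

rank_ℚ(R)=2; free=2−2=0
SNF(R) diag = [4, 8] → torsion [4, 8]

Answer: M ≅ ℤ/4 ⊕ ℤ/8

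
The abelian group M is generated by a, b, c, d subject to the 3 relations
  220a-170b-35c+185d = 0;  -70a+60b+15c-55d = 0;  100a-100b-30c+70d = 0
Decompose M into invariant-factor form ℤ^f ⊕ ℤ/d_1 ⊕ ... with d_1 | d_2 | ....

rank_ℚ(R)=3; free=4−3=1
SNF(R) diag = [5, 10, 20] → torsion [5, 10, 20]

Answer: M ≅ ℤ^1 ⊕ ℤ/5 ⊕ ℤ/10 ⊕ ℤ/20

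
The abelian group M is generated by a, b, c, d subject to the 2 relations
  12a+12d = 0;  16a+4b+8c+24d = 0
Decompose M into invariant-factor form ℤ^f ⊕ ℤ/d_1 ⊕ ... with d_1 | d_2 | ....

rank_ℚ(R)=2; free=4−2=2
SNF(R) diag = [4, 12] → torsion [4, 12]

Answer: M ≅ ℤ^2 ⊕ ℤ/4 ⊕ ℤ/12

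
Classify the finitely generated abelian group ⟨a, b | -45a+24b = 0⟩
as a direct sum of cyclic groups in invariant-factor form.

rank_ℚ(R)=1; free=2−1=1
SNF(R) diag = [3] → torsion [3]

Answer: M ≅ ℤ^1 ⊕ ℤ/3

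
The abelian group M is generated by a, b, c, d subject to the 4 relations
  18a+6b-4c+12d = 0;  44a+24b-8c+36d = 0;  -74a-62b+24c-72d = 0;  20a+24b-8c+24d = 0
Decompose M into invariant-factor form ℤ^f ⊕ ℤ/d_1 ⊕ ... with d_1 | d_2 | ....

rank_ℚ(R)=4; free=4−4=0
SNF(R) diag = [2, 4, 4, 12] → torsion [2, 4, 4, 12]

Answer: M ≅ ℤ/2 ⊕ ℤ/4 ⊕ ℤ/4 ⊕ ℤ/12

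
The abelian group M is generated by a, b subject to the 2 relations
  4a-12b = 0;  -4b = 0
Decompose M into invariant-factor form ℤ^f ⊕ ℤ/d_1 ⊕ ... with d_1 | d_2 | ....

rank_ℚ(R)=2; free=2−2=0
SNF(R) diag = [4, 4] → torsion [4, 4]

Answer: M ≅ ℤ/4 ⊕ ℤ/4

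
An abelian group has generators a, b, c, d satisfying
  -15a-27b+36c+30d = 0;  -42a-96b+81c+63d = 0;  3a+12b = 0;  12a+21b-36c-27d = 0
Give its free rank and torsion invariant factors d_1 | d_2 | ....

rank_ℚ(R)=4; free=4−4=0
SNF(R) diag = [3, 3, 9, 27] → torsion [3, 3, 9, 27]

Answer: M ≅ ℤ/3 ⊕ ℤ/3 ⊕ ℤ/9 ⊕ ℤ/27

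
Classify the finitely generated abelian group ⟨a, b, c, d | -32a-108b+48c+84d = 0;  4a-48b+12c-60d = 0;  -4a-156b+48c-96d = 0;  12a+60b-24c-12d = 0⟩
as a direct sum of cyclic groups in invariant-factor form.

Answer: M ≅ ℤ/4 ⊕ ℤ/12 ⊕ ℤ/12 ⊕ ℤ/12

Derivation:
rank_ℚ(R)=4; free=4−4=0
SNF(R) diag = [4, 12, 12, 12] → torsion [4, 12, 12, 12]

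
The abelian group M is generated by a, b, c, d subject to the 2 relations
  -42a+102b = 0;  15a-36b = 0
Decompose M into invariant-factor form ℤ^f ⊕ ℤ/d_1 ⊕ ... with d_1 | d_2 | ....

Answer: M ≅ ℤ^2 ⊕ ℤ/3 ⊕ ℤ/6

Derivation:
rank_ℚ(R)=2; free=4−2=2
SNF(R) diag = [3, 6] → torsion [3, 6]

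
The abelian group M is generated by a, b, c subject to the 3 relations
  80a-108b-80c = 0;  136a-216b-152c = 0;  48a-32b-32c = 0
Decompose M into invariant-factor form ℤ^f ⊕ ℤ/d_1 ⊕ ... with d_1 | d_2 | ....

rank_ℚ(R)=3; free=3−3=0
SNF(R) diag = [4, 8, 16] → torsion [4, 8, 16]

Answer: M ≅ ℤ/4 ⊕ ℤ/8 ⊕ ℤ/16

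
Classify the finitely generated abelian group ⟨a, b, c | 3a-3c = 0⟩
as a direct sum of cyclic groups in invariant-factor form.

Answer: M ≅ ℤ^2 ⊕ ℤ/3

Derivation:
rank_ℚ(R)=1; free=3−1=2
SNF(R) diag = [3] → torsion [3]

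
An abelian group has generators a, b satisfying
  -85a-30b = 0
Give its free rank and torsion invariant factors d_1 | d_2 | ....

rank_ℚ(R)=1; free=2−1=1
SNF(R) diag = [5] → torsion [5]

Answer: M ≅ ℤ^1 ⊕ ℤ/5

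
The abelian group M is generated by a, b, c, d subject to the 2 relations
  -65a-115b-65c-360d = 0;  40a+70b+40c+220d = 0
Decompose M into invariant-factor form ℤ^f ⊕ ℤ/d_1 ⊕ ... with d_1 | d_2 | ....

Answer: M ≅ ℤ^2 ⊕ ℤ/5 ⊕ ℤ/10

Derivation:
rank_ℚ(R)=2; free=4−2=2
SNF(R) diag = [5, 10] → torsion [5, 10]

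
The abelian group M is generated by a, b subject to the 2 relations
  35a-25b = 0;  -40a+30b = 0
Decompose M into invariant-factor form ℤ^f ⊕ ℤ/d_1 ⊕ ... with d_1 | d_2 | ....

Answer: M ≅ ℤ/5 ⊕ ℤ/10

Derivation:
rank_ℚ(R)=2; free=2−2=0
SNF(R) diag = [5, 10] → torsion [5, 10]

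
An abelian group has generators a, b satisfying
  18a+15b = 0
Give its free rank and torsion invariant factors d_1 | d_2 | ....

rank_ℚ(R)=1; free=2−1=1
SNF(R) diag = [3] → torsion [3]

Answer: M ≅ ℤ^1 ⊕ ℤ/3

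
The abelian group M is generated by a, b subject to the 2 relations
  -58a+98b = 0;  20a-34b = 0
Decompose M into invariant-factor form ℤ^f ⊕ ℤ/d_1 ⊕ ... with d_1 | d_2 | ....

rank_ℚ(R)=2; free=2−2=0
SNF(R) diag = [2, 6] → torsion [2, 6]

Answer: M ≅ ℤ/2 ⊕ ℤ/6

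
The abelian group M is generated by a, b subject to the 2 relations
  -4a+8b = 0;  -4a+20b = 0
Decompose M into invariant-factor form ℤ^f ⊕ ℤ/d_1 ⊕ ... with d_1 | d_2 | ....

rank_ℚ(R)=2; free=2−2=0
SNF(R) diag = [4, 12] → torsion [4, 12]

Answer: M ≅ ℤ/4 ⊕ ℤ/12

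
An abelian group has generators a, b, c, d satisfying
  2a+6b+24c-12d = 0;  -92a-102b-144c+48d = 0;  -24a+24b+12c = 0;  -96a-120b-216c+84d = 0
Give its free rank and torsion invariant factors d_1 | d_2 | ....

rank_ℚ(R)=4; free=4−4=0
SNF(R) diag = [2, 6, 12, 36] → torsion [2, 6, 12, 36]

Answer: M ≅ ℤ/2 ⊕ ℤ/6 ⊕ ℤ/12 ⊕ ℤ/36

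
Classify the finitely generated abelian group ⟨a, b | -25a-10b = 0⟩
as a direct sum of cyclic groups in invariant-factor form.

Answer: M ≅ ℤ^1 ⊕ ℤ/5

Derivation:
rank_ℚ(R)=1; free=2−1=1
SNF(R) diag = [5] → torsion [5]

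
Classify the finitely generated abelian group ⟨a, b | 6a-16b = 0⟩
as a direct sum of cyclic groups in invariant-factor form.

rank_ℚ(R)=1; free=2−1=1
SNF(R) diag = [2] → torsion [2]

Answer: M ≅ ℤ^1 ⊕ ℤ/2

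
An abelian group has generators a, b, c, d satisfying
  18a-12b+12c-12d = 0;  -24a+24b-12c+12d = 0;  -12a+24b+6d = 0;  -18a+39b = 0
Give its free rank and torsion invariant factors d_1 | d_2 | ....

Answer: M ≅ ℤ/3 ⊕ ℤ/6 ⊕ ℤ/6 ⊕ ℤ/12

Derivation:
rank_ℚ(R)=4; free=4−4=0
SNF(R) diag = [3, 6, 6, 12] → torsion [3, 6, 6, 12]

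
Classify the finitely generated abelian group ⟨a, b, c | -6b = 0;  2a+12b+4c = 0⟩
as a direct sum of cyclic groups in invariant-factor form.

rank_ℚ(R)=2; free=3−2=1
SNF(R) diag = [2, 6] → torsion [2, 6]

Answer: M ≅ ℤ^1 ⊕ ℤ/2 ⊕ ℤ/6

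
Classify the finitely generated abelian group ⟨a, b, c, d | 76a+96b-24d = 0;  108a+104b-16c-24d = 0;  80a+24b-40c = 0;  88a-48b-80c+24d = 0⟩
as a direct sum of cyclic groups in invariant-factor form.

rank_ℚ(R)=4; free=4−4=0
SNF(R) diag = [4, 8, 8, 24] → torsion [4, 8, 8, 24]

Answer: M ≅ ℤ/4 ⊕ ℤ/8 ⊕ ℤ/8 ⊕ ℤ/24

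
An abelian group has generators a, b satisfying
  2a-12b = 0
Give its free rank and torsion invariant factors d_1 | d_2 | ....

rank_ℚ(R)=1; free=2−1=1
SNF(R) diag = [2] → torsion [2]

Answer: M ≅ ℤ^1 ⊕ ℤ/2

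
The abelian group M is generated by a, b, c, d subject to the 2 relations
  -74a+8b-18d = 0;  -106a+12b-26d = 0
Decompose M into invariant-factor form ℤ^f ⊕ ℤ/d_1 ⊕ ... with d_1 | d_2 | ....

Answer: M ≅ ℤ^2 ⊕ ℤ/2 ⊕ ℤ/4

Derivation:
rank_ℚ(R)=2; free=4−2=2
SNF(R) diag = [2, 4] → torsion [2, 4]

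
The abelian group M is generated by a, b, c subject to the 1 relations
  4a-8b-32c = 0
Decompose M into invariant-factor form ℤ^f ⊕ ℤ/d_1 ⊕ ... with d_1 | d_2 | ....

Answer: M ≅ ℤ^2 ⊕ ℤ/4

Derivation:
rank_ℚ(R)=1; free=3−1=2
SNF(R) diag = [4] → torsion [4]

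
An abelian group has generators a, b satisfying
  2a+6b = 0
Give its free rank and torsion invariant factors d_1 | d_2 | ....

rank_ℚ(R)=1; free=2−1=1
SNF(R) diag = [2] → torsion [2]

Answer: M ≅ ℤ^1 ⊕ ℤ/2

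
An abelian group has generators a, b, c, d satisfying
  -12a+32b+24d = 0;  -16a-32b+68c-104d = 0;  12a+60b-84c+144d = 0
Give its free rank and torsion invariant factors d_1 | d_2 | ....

rank_ℚ(R)=3; free=4−3=1
SNF(R) diag = [4, 4, 12] → torsion [4, 4, 12]

Answer: M ≅ ℤ^1 ⊕ ℤ/4 ⊕ ℤ/4 ⊕ ℤ/12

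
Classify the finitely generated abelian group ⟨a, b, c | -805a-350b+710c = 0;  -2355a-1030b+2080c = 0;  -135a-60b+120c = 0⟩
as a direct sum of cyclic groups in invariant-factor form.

rank_ℚ(R)=3; free=3−3=0
SNF(R) diag = [5, 10, 30] → torsion [5, 10, 30]

Answer: M ≅ ℤ/5 ⊕ ℤ/10 ⊕ ℤ/30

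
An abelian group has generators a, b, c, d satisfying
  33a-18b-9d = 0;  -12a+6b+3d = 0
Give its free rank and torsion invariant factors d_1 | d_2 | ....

rank_ℚ(R)=2; free=4−2=2
SNF(R) diag = [3, 3] → torsion [3, 3]

Answer: M ≅ ℤ^2 ⊕ ℤ/3 ⊕ ℤ/3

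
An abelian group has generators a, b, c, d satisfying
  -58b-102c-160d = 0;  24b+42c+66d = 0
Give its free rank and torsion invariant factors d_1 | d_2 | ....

rank_ℚ(R)=2; free=4−2=2
SNF(R) diag = [2, 6] → torsion [2, 6]

Answer: M ≅ ℤ^2 ⊕ ℤ/2 ⊕ ℤ/6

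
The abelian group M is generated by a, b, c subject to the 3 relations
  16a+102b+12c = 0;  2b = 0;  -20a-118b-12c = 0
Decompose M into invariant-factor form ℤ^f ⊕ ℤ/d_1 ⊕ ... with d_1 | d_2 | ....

Answer: M ≅ ℤ/2 ⊕ ℤ/4 ⊕ ℤ/12

Derivation:
rank_ℚ(R)=3; free=3−3=0
SNF(R) diag = [2, 4, 12] → torsion [2, 4, 12]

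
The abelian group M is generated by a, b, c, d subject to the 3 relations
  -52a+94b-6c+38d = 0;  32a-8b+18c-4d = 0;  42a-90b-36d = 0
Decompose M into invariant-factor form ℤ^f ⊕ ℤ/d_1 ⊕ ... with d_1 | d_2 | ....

rank_ℚ(R)=3; free=4−3=1
SNF(R) diag = [2, 6, 6] → torsion [2, 6, 6]

Answer: M ≅ ℤ^1 ⊕ ℤ/2 ⊕ ℤ/6 ⊕ ℤ/6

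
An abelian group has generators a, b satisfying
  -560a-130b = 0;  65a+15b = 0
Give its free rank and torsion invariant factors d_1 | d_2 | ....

Answer: M ≅ ℤ/5 ⊕ ℤ/10

Derivation:
rank_ℚ(R)=2; free=2−2=0
SNF(R) diag = [5, 10] → torsion [5, 10]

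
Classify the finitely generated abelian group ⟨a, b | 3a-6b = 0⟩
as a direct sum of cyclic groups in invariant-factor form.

rank_ℚ(R)=1; free=2−1=1
SNF(R) diag = [3] → torsion [3]

Answer: M ≅ ℤ^1 ⊕ ℤ/3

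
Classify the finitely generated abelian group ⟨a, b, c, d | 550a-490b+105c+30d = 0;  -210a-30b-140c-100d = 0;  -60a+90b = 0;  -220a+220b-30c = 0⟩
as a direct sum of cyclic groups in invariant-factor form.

rank_ℚ(R)=4; free=4−4=0
SNF(R) diag = [5, 10, 30, 60] → torsion [5, 10, 30, 60]

Answer: M ≅ ℤ/5 ⊕ ℤ/10 ⊕ ℤ/30 ⊕ ℤ/60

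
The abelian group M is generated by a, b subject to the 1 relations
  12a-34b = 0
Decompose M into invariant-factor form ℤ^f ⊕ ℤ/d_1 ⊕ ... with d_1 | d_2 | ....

Answer: M ≅ ℤ^1 ⊕ ℤ/2

Derivation:
rank_ℚ(R)=1; free=2−1=1
SNF(R) diag = [2] → torsion [2]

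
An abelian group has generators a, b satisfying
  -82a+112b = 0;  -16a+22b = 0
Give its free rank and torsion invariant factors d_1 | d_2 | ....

Answer: M ≅ ℤ/2 ⊕ ℤ/6

Derivation:
rank_ℚ(R)=2; free=2−2=0
SNF(R) diag = [2, 6] → torsion [2, 6]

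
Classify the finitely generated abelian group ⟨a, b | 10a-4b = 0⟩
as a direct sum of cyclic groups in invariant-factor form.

rank_ℚ(R)=1; free=2−1=1
SNF(R) diag = [2] → torsion [2]

Answer: M ≅ ℤ^1 ⊕ ℤ/2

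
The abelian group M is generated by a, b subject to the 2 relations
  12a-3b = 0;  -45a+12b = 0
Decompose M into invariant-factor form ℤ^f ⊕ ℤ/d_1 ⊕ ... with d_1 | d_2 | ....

Answer: M ≅ ℤ/3 ⊕ ℤ/3

Derivation:
rank_ℚ(R)=2; free=2−2=0
SNF(R) diag = [3, 3] → torsion [3, 3]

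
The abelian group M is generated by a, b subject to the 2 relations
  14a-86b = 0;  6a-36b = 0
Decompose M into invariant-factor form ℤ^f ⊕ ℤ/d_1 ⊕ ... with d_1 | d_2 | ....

rank_ℚ(R)=2; free=2−2=0
SNF(R) diag = [2, 6] → torsion [2, 6]

Answer: M ≅ ℤ/2 ⊕ ℤ/6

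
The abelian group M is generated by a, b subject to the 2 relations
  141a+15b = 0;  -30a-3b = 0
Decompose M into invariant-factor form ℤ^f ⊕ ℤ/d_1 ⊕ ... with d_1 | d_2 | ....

rank_ℚ(R)=2; free=2−2=0
SNF(R) diag = [3, 9] → torsion [3, 9]

Answer: M ≅ ℤ/3 ⊕ ℤ/9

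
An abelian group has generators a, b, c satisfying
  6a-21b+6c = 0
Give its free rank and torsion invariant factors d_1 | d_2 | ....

Answer: M ≅ ℤ^2 ⊕ ℤ/3

Derivation:
rank_ℚ(R)=1; free=3−1=2
SNF(R) diag = [3] → torsion [3]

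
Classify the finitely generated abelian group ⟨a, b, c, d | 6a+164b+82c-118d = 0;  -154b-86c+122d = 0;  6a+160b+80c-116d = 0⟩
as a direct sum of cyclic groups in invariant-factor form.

Answer: M ≅ ℤ^1 ⊕ ℤ/2 ⊕ ℤ/6 ⊕ ℤ/18

Derivation:
rank_ℚ(R)=3; free=4−3=1
SNF(R) diag = [2, 6, 18] → torsion [2, 6, 18]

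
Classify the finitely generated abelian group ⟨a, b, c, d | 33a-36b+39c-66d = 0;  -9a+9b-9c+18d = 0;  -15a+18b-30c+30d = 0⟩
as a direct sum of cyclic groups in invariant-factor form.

Answer: M ≅ ℤ^1 ⊕ ℤ/3 ⊕ ℤ/9 ⊕ ℤ/9

Derivation:
rank_ℚ(R)=3; free=4−3=1
SNF(R) diag = [3, 9, 9] → torsion [3, 9, 9]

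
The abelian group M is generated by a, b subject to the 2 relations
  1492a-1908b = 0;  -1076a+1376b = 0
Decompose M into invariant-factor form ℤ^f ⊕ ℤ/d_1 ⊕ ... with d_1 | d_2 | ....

rank_ℚ(R)=2; free=2−2=0
SNF(R) diag = [4, 4] → torsion [4, 4]

Answer: M ≅ ℤ/4 ⊕ ℤ/4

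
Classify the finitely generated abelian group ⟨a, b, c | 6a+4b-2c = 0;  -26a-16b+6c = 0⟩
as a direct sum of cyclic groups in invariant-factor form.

Answer: M ≅ ℤ^1 ⊕ ℤ/2 ⊕ ℤ/4

Derivation:
rank_ℚ(R)=2; free=3−2=1
SNF(R) diag = [2, 4] → torsion [2, 4]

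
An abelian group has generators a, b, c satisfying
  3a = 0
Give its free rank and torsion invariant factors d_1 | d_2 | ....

Answer: M ≅ ℤ^2 ⊕ ℤ/3

Derivation:
rank_ℚ(R)=1; free=3−1=2
SNF(R) diag = [3] → torsion [3]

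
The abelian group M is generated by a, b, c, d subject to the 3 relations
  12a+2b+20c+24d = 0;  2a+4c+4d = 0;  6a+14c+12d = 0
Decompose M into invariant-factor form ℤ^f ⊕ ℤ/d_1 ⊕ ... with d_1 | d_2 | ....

rank_ℚ(R)=3; free=4−3=1
SNF(R) diag = [2, 2, 2] → torsion [2, 2, 2]

Answer: M ≅ ℤ^1 ⊕ ℤ/2 ⊕ ℤ/2 ⊕ ℤ/2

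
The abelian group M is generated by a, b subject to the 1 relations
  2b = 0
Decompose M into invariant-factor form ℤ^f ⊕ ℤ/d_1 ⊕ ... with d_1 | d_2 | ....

rank_ℚ(R)=1; free=2−1=1
SNF(R) diag = [2] → torsion [2]

Answer: M ≅ ℤ^1 ⊕ ℤ/2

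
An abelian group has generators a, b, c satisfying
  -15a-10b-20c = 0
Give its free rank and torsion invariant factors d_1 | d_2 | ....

rank_ℚ(R)=1; free=3−1=2
SNF(R) diag = [5] → torsion [5]

Answer: M ≅ ℤ^2 ⊕ ℤ/5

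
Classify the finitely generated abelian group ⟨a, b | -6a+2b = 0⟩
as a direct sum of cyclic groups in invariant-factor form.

Answer: M ≅ ℤ^1 ⊕ ℤ/2

Derivation:
rank_ℚ(R)=1; free=2−1=1
SNF(R) diag = [2] → torsion [2]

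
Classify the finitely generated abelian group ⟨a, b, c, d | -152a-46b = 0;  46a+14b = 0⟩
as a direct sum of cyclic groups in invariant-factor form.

Answer: M ≅ ℤ^2 ⊕ ℤ/2 ⊕ ℤ/6

Derivation:
rank_ℚ(R)=2; free=4−2=2
SNF(R) diag = [2, 6] → torsion [2, 6]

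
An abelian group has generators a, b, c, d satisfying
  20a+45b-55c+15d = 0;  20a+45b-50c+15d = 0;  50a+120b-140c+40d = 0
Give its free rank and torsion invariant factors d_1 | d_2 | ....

rank_ℚ(R)=3; free=4−3=1
SNF(R) diag = [5, 5, 10] → torsion [5, 5, 10]

Answer: M ≅ ℤ^1 ⊕ ℤ/5 ⊕ ℤ/5 ⊕ ℤ/10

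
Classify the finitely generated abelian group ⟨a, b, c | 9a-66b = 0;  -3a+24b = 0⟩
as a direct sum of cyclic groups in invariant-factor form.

rank_ℚ(R)=2; free=3−2=1
SNF(R) diag = [3, 6] → torsion [3, 6]

Answer: M ≅ ℤ^1 ⊕ ℤ/3 ⊕ ℤ/6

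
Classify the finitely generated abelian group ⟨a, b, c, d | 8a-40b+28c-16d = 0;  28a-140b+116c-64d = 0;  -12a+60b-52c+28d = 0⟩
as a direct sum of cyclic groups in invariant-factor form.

rank_ℚ(R)=3; free=4−3=1
SNF(R) diag = [4, 4, 4] → torsion [4, 4, 4]

Answer: M ≅ ℤ^1 ⊕ ℤ/4 ⊕ ℤ/4 ⊕ ℤ/4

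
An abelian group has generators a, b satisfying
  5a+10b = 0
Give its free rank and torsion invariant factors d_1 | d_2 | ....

rank_ℚ(R)=1; free=2−1=1
SNF(R) diag = [5] → torsion [5]

Answer: M ≅ ℤ^1 ⊕ ℤ/5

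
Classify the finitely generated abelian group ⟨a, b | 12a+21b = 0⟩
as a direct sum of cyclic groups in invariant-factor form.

Answer: M ≅ ℤ^1 ⊕ ℤ/3

Derivation:
rank_ℚ(R)=1; free=2−1=1
SNF(R) diag = [3] → torsion [3]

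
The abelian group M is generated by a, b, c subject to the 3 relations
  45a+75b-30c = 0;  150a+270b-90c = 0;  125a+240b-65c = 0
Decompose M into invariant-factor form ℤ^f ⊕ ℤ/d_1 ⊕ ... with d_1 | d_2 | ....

rank_ℚ(R)=3; free=3−3=0
SNF(R) diag = [5, 15, 30] → torsion [5, 15, 30]

Answer: M ≅ ℤ/5 ⊕ ℤ/15 ⊕ ℤ/30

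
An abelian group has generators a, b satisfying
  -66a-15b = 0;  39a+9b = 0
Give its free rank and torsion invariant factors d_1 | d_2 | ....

Answer: M ≅ ℤ/3 ⊕ ℤ/3

Derivation:
rank_ℚ(R)=2; free=2−2=0
SNF(R) diag = [3, 3] → torsion [3, 3]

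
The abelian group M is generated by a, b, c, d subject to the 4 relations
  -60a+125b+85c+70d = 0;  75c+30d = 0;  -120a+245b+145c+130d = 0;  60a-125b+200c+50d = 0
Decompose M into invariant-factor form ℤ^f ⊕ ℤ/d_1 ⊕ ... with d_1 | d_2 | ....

rank_ℚ(R)=4; free=4−4=0
SNF(R) diag = [5, 15, 30, 60] → torsion [5, 15, 30, 60]

Answer: M ≅ ℤ/5 ⊕ ℤ/15 ⊕ ℤ/30 ⊕ ℤ/60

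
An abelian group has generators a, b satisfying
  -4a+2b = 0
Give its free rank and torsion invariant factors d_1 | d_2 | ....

rank_ℚ(R)=1; free=2−1=1
SNF(R) diag = [2] → torsion [2]

Answer: M ≅ ℤ^1 ⊕ ℤ/2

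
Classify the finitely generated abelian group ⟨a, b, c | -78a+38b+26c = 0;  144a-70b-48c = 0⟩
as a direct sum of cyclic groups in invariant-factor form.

Answer: M ≅ ℤ^1 ⊕ ℤ/2 ⊕ ℤ/2

Derivation:
rank_ℚ(R)=2; free=3−2=1
SNF(R) diag = [2, 2] → torsion [2, 2]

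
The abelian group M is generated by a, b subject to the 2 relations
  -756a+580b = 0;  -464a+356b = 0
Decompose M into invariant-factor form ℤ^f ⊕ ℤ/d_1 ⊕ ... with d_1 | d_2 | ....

rank_ℚ(R)=2; free=2−2=0
SNF(R) diag = [4, 4] → torsion [4, 4]

Answer: M ≅ ℤ/4 ⊕ ℤ/4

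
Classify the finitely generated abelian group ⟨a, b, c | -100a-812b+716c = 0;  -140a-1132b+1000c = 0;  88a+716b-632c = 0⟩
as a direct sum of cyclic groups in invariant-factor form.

Answer: M ≅ ℤ/4 ⊕ ℤ/12 ⊕ ℤ/12

Derivation:
rank_ℚ(R)=3; free=3−3=0
SNF(R) diag = [4, 12, 12] → torsion [4, 12, 12]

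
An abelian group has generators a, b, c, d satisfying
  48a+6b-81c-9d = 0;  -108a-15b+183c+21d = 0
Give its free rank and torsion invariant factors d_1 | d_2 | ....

rank_ℚ(R)=2; free=4−2=2
SNF(R) diag = [3, 3] → torsion [3, 3]

Answer: M ≅ ℤ^2 ⊕ ℤ/3 ⊕ ℤ/3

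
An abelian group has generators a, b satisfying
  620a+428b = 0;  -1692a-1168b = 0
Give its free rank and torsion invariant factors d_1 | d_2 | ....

rank_ℚ(R)=2; free=2−2=0
SNF(R) diag = [4, 4] → torsion [4, 4]

Answer: M ≅ ℤ/4 ⊕ ℤ/4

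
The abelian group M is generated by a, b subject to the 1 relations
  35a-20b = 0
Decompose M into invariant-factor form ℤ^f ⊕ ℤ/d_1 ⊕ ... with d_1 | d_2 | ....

Answer: M ≅ ℤ^1 ⊕ ℤ/5

Derivation:
rank_ℚ(R)=1; free=2−1=1
SNF(R) diag = [5] → torsion [5]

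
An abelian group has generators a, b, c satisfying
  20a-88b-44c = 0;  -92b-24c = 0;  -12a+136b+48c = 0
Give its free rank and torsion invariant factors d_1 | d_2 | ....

Answer: M ≅ ℤ/4 ⊕ ℤ/4 ⊕ ℤ/12

Derivation:
rank_ℚ(R)=3; free=3−3=0
SNF(R) diag = [4, 4, 12] → torsion [4, 4, 12]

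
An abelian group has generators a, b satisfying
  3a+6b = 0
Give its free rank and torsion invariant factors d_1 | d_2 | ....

Answer: M ≅ ℤ^1 ⊕ ℤ/3

Derivation:
rank_ℚ(R)=1; free=2−1=1
SNF(R) diag = [3] → torsion [3]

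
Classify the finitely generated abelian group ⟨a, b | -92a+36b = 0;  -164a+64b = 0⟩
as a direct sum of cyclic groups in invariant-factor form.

Answer: M ≅ ℤ/4 ⊕ ℤ/4

Derivation:
rank_ℚ(R)=2; free=2−2=0
SNF(R) diag = [4, 4] → torsion [4, 4]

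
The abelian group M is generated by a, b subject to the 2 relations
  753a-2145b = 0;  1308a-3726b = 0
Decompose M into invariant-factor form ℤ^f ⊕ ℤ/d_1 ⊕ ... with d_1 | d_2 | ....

Answer: M ≅ ℤ/3 ⊕ ℤ/6

Derivation:
rank_ℚ(R)=2; free=2−2=0
SNF(R) diag = [3, 6] → torsion [3, 6]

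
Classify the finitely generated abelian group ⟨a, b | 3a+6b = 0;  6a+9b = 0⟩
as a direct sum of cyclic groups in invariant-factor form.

Answer: M ≅ ℤ/3 ⊕ ℤ/3

Derivation:
rank_ℚ(R)=2; free=2−2=0
SNF(R) diag = [3, 3] → torsion [3, 3]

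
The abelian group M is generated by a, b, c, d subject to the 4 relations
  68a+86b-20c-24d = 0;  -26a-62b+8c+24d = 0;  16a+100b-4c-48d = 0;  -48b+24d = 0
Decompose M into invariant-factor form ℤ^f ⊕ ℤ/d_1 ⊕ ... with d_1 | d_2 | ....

Answer: M ≅ ℤ/2 ⊕ ℤ/6 ⊕ ℤ/12 ⊕ ℤ/24

Derivation:
rank_ℚ(R)=4; free=4−4=0
SNF(R) diag = [2, 6, 12, 24] → torsion [2, 6, 12, 24]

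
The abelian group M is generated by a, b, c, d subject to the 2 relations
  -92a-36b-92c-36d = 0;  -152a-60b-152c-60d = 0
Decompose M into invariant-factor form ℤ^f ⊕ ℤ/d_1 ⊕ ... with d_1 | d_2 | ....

Answer: M ≅ ℤ^2 ⊕ ℤ/4 ⊕ ℤ/12

Derivation:
rank_ℚ(R)=2; free=4−2=2
SNF(R) diag = [4, 12] → torsion [4, 12]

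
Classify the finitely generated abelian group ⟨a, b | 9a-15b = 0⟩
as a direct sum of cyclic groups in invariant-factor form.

rank_ℚ(R)=1; free=2−1=1
SNF(R) diag = [3] → torsion [3]

Answer: M ≅ ℤ^1 ⊕ ℤ/3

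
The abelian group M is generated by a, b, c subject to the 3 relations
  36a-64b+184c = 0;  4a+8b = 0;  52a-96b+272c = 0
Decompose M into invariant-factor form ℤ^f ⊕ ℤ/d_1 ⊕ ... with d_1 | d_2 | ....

Answer: M ≅ ℤ/4 ⊕ ℤ/8 ⊕ ℤ/24

Derivation:
rank_ℚ(R)=3; free=3−3=0
SNF(R) diag = [4, 8, 24] → torsion [4, 8, 24]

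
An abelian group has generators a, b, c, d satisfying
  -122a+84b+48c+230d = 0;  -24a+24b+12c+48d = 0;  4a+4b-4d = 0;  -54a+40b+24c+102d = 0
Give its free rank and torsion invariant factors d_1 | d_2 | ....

rank_ℚ(R)=4; free=4−4=0
SNF(R) diag = [2, 4, 12, 12] → torsion [2, 4, 12, 12]

Answer: M ≅ ℤ/2 ⊕ ℤ/4 ⊕ ℤ/12 ⊕ ℤ/12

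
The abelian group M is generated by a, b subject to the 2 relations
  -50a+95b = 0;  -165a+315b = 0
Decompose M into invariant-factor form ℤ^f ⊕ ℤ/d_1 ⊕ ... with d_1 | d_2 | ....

rank_ℚ(R)=2; free=2−2=0
SNF(R) diag = [5, 15] → torsion [5, 15]

Answer: M ≅ ℤ/5 ⊕ ℤ/15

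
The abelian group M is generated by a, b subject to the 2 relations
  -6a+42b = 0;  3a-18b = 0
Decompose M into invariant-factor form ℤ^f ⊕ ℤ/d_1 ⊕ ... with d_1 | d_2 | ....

rank_ℚ(R)=2; free=2−2=0
SNF(R) diag = [3, 6] → torsion [3, 6]

Answer: M ≅ ℤ/3 ⊕ ℤ/6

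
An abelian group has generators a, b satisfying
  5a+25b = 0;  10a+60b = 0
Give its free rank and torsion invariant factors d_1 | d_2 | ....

Answer: M ≅ ℤ/5 ⊕ ℤ/10

Derivation:
rank_ℚ(R)=2; free=2−2=0
SNF(R) diag = [5, 10] → torsion [5, 10]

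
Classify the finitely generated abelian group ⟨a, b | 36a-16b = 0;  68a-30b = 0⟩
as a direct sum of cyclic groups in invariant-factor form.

rank_ℚ(R)=2; free=2−2=0
SNF(R) diag = [2, 4] → torsion [2, 4]

Answer: M ≅ ℤ/2 ⊕ ℤ/4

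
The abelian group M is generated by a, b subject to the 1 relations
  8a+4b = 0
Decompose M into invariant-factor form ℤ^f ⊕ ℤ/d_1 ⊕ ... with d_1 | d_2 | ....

Answer: M ≅ ℤ^1 ⊕ ℤ/4

Derivation:
rank_ℚ(R)=1; free=2−1=1
SNF(R) diag = [4] → torsion [4]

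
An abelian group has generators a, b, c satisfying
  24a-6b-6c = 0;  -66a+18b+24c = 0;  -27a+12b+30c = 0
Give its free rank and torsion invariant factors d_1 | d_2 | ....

Answer: M ≅ ℤ/3 ⊕ ℤ/6 ⊕ ℤ/6

Derivation:
rank_ℚ(R)=3; free=3−3=0
SNF(R) diag = [3, 6, 6] → torsion [3, 6, 6]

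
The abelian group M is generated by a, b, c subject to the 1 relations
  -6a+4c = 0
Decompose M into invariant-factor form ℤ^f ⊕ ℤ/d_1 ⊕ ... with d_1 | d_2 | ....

Answer: M ≅ ℤ^2 ⊕ ℤ/2

Derivation:
rank_ℚ(R)=1; free=3−1=2
SNF(R) diag = [2] → torsion [2]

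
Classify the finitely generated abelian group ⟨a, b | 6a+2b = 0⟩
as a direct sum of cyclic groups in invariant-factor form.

Answer: M ≅ ℤ^1 ⊕ ℤ/2

Derivation:
rank_ℚ(R)=1; free=2−1=1
SNF(R) diag = [2] → torsion [2]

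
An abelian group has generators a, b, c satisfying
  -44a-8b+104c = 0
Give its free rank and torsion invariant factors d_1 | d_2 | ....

rank_ℚ(R)=1; free=3−1=2
SNF(R) diag = [4] → torsion [4]

Answer: M ≅ ℤ^2 ⊕ ℤ/4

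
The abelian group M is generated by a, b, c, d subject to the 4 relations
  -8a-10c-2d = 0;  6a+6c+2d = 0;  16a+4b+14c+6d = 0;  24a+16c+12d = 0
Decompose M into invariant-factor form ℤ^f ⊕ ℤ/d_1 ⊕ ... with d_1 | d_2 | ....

rank_ℚ(R)=4; free=4−4=0
SNF(R) diag = [2, 2, 4, 4] → torsion [2, 2, 4, 4]

Answer: M ≅ ℤ/2 ⊕ ℤ/2 ⊕ ℤ/4 ⊕ ℤ/4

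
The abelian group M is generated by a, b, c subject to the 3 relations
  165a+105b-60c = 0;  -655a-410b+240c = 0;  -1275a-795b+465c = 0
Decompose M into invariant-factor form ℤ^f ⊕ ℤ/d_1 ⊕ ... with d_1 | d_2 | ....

rank_ℚ(R)=3; free=3−3=0
SNF(R) diag = [5, 15, 45] → torsion [5, 15, 45]

Answer: M ≅ ℤ/5 ⊕ ℤ/15 ⊕ ℤ/45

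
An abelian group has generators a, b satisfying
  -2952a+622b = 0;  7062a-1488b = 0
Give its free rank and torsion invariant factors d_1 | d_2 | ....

rank_ℚ(R)=2; free=2−2=0
SNF(R) diag = [2, 6] → torsion [2, 6]

Answer: M ≅ ℤ/2 ⊕ ℤ/6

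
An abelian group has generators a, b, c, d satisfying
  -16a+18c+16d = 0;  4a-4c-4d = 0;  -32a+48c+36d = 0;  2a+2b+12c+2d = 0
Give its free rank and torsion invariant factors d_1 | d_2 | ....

rank_ℚ(R)=4; free=4−4=0
SNF(R) diag = [2, 2, 4, 4] → torsion [2, 2, 4, 4]

Answer: M ≅ ℤ/2 ⊕ ℤ/2 ⊕ ℤ/4 ⊕ ℤ/4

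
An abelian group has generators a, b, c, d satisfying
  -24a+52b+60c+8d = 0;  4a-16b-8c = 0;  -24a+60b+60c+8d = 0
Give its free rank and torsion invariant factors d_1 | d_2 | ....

rank_ℚ(R)=3; free=4−3=1
SNF(R) diag = [4, 4, 8] → torsion [4, 4, 8]

Answer: M ≅ ℤ^1 ⊕ ℤ/4 ⊕ ℤ/4 ⊕ ℤ/8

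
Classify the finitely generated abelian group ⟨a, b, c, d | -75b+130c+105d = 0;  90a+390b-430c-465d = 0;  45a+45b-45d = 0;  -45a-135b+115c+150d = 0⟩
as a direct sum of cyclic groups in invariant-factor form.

Answer: M ≅ ℤ/5 ⊕ ℤ/15 ⊕ ℤ/45 ⊕ ℤ/45

Derivation:
rank_ℚ(R)=4; free=4−4=0
SNF(R) diag = [5, 15, 45, 45] → torsion [5, 15, 45, 45]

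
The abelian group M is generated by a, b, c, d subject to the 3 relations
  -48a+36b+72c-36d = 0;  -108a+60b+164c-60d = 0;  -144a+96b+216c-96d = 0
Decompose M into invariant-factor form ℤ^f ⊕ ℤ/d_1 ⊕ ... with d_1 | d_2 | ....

rank_ℚ(R)=3; free=4−3=1
SNF(R) diag = [4, 12, 24] → torsion [4, 12, 24]

Answer: M ≅ ℤ^1 ⊕ ℤ/4 ⊕ ℤ/12 ⊕ ℤ/24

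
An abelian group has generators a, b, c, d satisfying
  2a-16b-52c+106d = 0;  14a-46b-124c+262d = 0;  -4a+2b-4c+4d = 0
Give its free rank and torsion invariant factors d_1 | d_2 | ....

rank_ℚ(R)=3; free=4−3=1
SNF(R) diag = [2, 6, 12] → torsion [2, 6, 12]

Answer: M ≅ ℤ^1 ⊕ ℤ/2 ⊕ ℤ/6 ⊕ ℤ/12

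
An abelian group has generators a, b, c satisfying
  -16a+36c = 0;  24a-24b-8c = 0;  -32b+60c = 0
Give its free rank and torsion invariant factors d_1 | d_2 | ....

rank_ℚ(R)=3; free=3−3=0
SNF(R) diag = [4, 8, 16] → torsion [4, 8, 16]

Answer: M ≅ ℤ/4 ⊕ ℤ/8 ⊕ ℤ/16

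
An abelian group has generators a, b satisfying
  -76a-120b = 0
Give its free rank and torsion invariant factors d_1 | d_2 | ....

Answer: M ≅ ℤ^1 ⊕ ℤ/4

Derivation:
rank_ℚ(R)=1; free=2−1=1
SNF(R) diag = [4] → torsion [4]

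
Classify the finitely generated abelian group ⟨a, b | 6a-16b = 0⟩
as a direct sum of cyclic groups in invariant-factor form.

Answer: M ≅ ℤ^1 ⊕ ℤ/2

Derivation:
rank_ℚ(R)=1; free=2−1=1
SNF(R) diag = [2] → torsion [2]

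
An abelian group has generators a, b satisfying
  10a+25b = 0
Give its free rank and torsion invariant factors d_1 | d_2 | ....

Answer: M ≅ ℤ^1 ⊕ ℤ/5

Derivation:
rank_ℚ(R)=1; free=2−1=1
SNF(R) diag = [5] → torsion [5]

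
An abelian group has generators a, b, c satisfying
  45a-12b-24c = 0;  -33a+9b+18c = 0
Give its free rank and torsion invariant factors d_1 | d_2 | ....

rank_ℚ(R)=2; free=3−2=1
SNF(R) diag = [3, 3] → torsion [3, 3]

Answer: M ≅ ℤ^1 ⊕ ℤ/3 ⊕ ℤ/3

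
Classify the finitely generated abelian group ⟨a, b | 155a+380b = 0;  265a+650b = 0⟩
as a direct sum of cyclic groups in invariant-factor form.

Answer: M ≅ ℤ/5 ⊕ ℤ/10

Derivation:
rank_ℚ(R)=2; free=2−2=0
SNF(R) diag = [5, 10] → torsion [5, 10]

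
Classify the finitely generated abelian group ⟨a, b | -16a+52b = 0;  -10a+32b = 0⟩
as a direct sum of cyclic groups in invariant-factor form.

Answer: M ≅ ℤ/2 ⊕ ℤ/4

Derivation:
rank_ℚ(R)=2; free=2−2=0
SNF(R) diag = [2, 4] → torsion [2, 4]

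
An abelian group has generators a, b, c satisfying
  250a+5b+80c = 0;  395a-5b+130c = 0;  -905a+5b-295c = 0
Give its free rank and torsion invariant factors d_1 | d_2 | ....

Answer: M ≅ ℤ/5 ⊕ ℤ/15 ⊕ ℤ/45

Derivation:
rank_ℚ(R)=3; free=3−3=0
SNF(R) diag = [5, 15, 45] → torsion [5, 15, 45]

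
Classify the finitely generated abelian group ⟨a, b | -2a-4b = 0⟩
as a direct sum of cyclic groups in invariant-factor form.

Answer: M ≅ ℤ^1 ⊕ ℤ/2

Derivation:
rank_ℚ(R)=1; free=2−1=1
SNF(R) diag = [2] → torsion [2]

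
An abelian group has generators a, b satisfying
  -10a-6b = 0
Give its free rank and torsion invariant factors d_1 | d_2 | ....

rank_ℚ(R)=1; free=2−1=1
SNF(R) diag = [2] → torsion [2]

Answer: M ≅ ℤ^1 ⊕ ℤ/2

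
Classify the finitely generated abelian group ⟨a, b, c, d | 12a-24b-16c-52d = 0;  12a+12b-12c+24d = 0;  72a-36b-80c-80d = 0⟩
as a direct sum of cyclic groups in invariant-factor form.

rank_ℚ(R)=3; free=4−3=1
SNF(R) diag = [4, 12, 36] → torsion [4, 12, 36]

Answer: M ≅ ℤ^1 ⊕ ℤ/4 ⊕ ℤ/12 ⊕ ℤ/36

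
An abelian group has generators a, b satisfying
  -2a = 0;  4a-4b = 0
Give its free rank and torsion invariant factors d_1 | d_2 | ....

rank_ℚ(R)=2; free=2−2=0
SNF(R) diag = [2, 4] → torsion [2, 4]

Answer: M ≅ ℤ/2 ⊕ ℤ/4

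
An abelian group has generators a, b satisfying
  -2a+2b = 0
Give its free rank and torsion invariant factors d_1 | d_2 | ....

rank_ℚ(R)=1; free=2−1=1
SNF(R) diag = [2] → torsion [2]

Answer: M ≅ ℤ^1 ⊕ ℤ/2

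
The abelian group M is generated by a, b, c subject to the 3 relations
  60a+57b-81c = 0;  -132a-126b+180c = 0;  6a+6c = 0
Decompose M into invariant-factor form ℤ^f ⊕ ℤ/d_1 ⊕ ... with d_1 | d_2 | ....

rank_ℚ(R)=3; free=3−3=0
SNF(R) diag = [3, 6, 6] → torsion [3, 6, 6]

Answer: M ≅ ℤ/3 ⊕ ℤ/6 ⊕ ℤ/6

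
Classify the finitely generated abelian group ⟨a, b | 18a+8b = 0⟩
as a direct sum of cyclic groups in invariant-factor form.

Answer: M ≅ ℤ^1 ⊕ ℤ/2

Derivation:
rank_ℚ(R)=1; free=2−1=1
SNF(R) diag = [2] → torsion [2]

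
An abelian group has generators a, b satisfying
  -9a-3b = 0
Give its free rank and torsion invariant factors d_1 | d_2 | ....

Answer: M ≅ ℤ^1 ⊕ ℤ/3

Derivation:
rank_ℚ(R)=1; free=2−1=1
SNF(R) diag = [3] → torsion [3]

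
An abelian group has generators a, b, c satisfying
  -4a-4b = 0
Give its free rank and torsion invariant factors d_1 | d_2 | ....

rank_ℚ(R)=1; free=3−1=2
SNF(R) diag = [4] → torsion [4]

Answer: M ≅ ℤ^2 ⊕ ℤ/4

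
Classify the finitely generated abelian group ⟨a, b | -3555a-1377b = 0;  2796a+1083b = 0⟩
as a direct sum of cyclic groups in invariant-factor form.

rank_ℚ(R)=2; free=2−2=0
SNF(R) diag = [3, 9] → torsion [3, 9]

Answer: M ≅ ℤ/3 ⊕ ℤ/9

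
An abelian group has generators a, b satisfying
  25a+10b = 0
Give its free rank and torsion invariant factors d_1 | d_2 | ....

rank_ℚ(R)=1; free=2−1=1
SNF(R) diag = [5] → torsion [5]

Answer: M ≅ ℤ^1 ⊕ ℤ/5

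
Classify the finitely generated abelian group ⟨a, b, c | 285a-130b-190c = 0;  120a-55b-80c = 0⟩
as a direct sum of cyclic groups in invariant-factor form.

rank_ℚ(R)=2; free=3−2=1
SNF(R) diag = [5, 5] → torsion [5, 5]

Answer: M ≅ ℤ^1 ⊕ ℤ/5 ⊕ ℤ/5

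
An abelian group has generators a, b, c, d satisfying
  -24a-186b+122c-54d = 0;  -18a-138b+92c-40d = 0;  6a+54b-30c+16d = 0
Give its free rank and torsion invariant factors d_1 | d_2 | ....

Answer: M ≅ ℤ^1 ⊕ ℤ/2 ⊕ ℤ/2 ⊕ ℤ/6

Derivation:
rank_ℚ(R)=3; free=4−3=1
SNF(R) diag = [2, 2, 6] → torsion [2, 2, 6]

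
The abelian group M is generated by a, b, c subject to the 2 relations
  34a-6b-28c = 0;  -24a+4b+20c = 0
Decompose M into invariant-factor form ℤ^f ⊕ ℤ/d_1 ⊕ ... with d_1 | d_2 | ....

rank_ℚ(R)=2; free=3−2=1
SNF(R) diag = [2, 4] → torsion [2, 4]

Answer: M ≅ ℤ^1 ⊕ ℤ/2 ⊕ ℤ/4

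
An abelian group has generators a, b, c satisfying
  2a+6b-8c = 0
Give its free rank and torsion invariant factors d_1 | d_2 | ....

rank_ℚ(R)=1; free=3−1=2
SNF(R) diag = [2] → torsion [2]

Answer: M ≅ ℤ^2 ⊕ ℤ/2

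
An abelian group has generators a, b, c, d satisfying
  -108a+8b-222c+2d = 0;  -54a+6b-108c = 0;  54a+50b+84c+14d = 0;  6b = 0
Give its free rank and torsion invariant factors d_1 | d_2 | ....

Answer: M ≅ ℤ/2 ⊕ ℤ/6 ⊕ ℤ/18 ⊕ ℤ/54

Derivation:
rank_ℚ(R)=4; free=4−4=0
SNF(R) diag = [2, 6, 18, 54] → torsion [2, 6, 18, 54]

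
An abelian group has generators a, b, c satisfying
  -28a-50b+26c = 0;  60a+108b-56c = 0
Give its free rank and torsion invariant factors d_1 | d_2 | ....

rank_ℚ(R)=2; free=3−2=1
SNF(R) diag = [2, 4] → torsion [2, 4]

Answer: M ≅ ℤ^1 ⊕ ℤ/2 ⊕ ℤ/4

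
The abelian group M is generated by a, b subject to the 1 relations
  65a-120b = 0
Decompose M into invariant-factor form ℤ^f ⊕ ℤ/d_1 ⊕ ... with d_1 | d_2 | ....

Answer: M ≅ ℤ^1 ⊕ ℤ/5

Derivation:
rank_ℚ(R)=1; free=2−1=1
SNF(R) diag = [5] → torsion [5]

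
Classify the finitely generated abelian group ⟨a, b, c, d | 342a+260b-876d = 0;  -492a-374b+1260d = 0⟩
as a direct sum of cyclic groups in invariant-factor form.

Answer: M ≅ ℤ^2 ⊕ ℤ/2 ⊕ ℤ/6

Derivation:
rank_ℚ(R)=2; free=4−2=2
SNF(R) diag = [2, 6] → torsion [2, 6]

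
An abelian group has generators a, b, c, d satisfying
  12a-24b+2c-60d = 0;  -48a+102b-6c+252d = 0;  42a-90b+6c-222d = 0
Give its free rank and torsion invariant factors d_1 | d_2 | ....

rank_ℚ(R)=3; free=4−3=1
SNF(R) diag = [2, 6, 6] → torsion [2, 6, 6]

Answer: M ≅ ℤ^1 ⊕ ℤ/2 ⊕ ℤ/6 ⊕ ℤ/6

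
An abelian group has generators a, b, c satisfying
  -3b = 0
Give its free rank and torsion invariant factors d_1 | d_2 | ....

rank_ℚ(R)=1; free=3−1=2
SNF(R) diag = [3] → torsion [3]

Answer: M ≅ ℤ^2 ⊕ ℤ/3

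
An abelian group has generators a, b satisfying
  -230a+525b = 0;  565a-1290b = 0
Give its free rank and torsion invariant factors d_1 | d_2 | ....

rank_ℚ(R)=2; free=2−2=0
SNF(R) diag = [5, 15] → torsion [5, 15]

Answer: M ≅ ℤ/5 ⊕ ℤ/15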